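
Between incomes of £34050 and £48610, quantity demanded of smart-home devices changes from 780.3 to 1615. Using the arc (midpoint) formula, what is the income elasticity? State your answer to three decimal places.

ΔQ = 1615 − 780.3 = 834.7; midpoint Q̄ = (780.3 + 1615)/2 = 1197.65.
ΔI = 48610 − 34050 = 14560; midpoint Ī = (34050 + 48610)/2 = 41330.
η = (ΔQ/Q̄) ÷ (ΔI/Ī) = (834.7/1197.65) ÷ (14560/41330) = 1.978.

1.978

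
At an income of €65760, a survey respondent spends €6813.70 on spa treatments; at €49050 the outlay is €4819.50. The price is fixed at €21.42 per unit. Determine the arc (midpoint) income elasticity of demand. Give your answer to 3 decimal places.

With a constant price, Q₁ = 6813.70/21.42 = 318.100 and Q₂ = 4819.50/21.42 = 225.000 (equivalently, work directly with expenditure since P cancels).
Midpoint %ΔQ = (4819.50 − 6813.70)/5816.60 = -0.34285; midpoint %ΔI = (49050 − 65760)/57405 = -0.29109.
η = -0.34285 / -0.29109 = 1.178.

1.178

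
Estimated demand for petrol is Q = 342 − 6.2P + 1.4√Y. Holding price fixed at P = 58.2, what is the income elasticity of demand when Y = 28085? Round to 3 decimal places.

0.544

At P = 58.2, Y = 28085: Q = 215.780.
Holding P constant, ∂Q/∂Y = 1.4/(2√Y) = 0.00417696.
η_Y = (∂Q/∂Y)·(Y/Q) = 0.00417696 × (28085/215.780) = 0.544.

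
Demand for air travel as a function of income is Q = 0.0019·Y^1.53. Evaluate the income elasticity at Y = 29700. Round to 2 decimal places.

1.53

For Q = A·Y^β the income elasticity is constant and equal to β.
Here β = 1.53, so η = 1.53.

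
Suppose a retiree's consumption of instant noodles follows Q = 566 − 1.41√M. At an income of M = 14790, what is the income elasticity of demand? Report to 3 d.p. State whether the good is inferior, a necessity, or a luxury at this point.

-0.217 (inferior good)

At M = 14790: Q = 394.524.
dQ/dM = -1.41/(2√M) = -0.00579702 at this income.
η = (dQ/dM)·(M/Q) = -0.00579702 × (14790/394.524) = -0.217.
Since η < 0, the good is an inferior good.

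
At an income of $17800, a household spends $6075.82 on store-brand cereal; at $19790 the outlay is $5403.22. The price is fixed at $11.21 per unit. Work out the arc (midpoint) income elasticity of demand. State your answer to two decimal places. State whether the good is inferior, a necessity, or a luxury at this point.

-1.11 (inferior good)

With a constant price, Q₁ = 6075.82/11.21 = 542.000 and Q₂ = 5403.22/11.21 = 482.000 (equivalently, work directly with expenditure since P cancels).
Midpoint %ΔQ = (5403.22 − 6075.82)/5739.52 = -0.11719; midpoint %ΔI = (19790 − 17800)/18795 = 0.10588.
η = -0.11719 / 0.10588 = -1.11.
η < 0 ⇒ inferior good.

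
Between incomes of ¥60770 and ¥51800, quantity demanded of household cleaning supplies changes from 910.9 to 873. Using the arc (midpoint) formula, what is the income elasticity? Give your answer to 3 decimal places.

0.267

ΔQ = 873 − 910.9 = -37.9; midpoint Q̄ = (910.9 + 873)/2 = 891.95.
ΔI = 51800 − 60770 = -8970; midpoint Ī = (60770 + 51800)/2 = 56285.
η = (ΔQ/Q̄) ÷ (ΔI/Ī) = (-37.9/891.95) ÷ (-8970/56285) = 0.267.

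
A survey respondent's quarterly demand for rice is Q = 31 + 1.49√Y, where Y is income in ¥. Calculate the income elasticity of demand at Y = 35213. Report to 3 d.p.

At Y = 35213: Q = 310.600.
dQ/dY = 1.49/(2√Y) = 0.00397013 at this income.
η = (dQ/dY)·(Y/Q) = 0.00397013 × (35213/310.600) = 0.450.

0.450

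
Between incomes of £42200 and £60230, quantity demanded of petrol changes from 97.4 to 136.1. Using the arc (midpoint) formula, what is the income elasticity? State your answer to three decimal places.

0.942

ΔQ = 136.1 − 97.4 = 38.7; midpoint Q̄ = (97.4 + 136.1)/2 = 116.75.
ΔI = 60230 − 42200 = 18030; midpoint Ī = (42200 + 60230)/2 = 51215.
η = (ΔQ/Q̄) ÷ (ΔI/Ī) = (38.7/116.75) ÷ (18030/51215) = 0.942.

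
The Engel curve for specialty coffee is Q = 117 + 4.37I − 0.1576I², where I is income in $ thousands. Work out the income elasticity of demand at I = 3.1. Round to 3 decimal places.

0.082

At I = 3.1: Q = 129.0325.
dQ/dI = 4.37 − 0.3152I = 3.39288.
η = (dQ/dI)·(I/Q) = 3.39288 × (3.1/129.0325) = 0.082.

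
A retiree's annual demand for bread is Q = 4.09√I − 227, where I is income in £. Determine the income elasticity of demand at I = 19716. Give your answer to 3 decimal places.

0.827

At I = 19716: Q = 347.292.
dQ/dI = 4.09/(2√I) = 0.0145641 at this income.
η = (dQ/dI)·(I/Q) = 0.0145641 × (19716/347.292) = 0.827.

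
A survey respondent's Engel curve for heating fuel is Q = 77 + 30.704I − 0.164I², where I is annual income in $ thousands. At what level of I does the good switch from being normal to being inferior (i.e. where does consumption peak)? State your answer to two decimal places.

dQ/dI = 30.704 − 0.328I.
The good is inferior where dQ/dI < 0. Setting dQ/dI = 0 gives I = 30.704 / 0.328 = 93.61.

93.61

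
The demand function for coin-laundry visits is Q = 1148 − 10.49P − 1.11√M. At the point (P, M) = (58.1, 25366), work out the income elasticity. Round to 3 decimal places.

At P = 58.1, M = 25366: Q = 361.745.
Holding P constant, ∂Q/∂M = -1.11/(2√M) = -0.00348471.
η_M = (∂Q/∂M)·(M/Q) = -0.00348471 × (25366/361.745) = -0.244.

-0.244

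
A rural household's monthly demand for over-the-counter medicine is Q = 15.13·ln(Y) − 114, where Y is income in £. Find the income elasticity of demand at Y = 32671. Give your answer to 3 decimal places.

At Y = 32671: Q = 43.265.
dQ/dY = 15.13/Y = 0.000463102 at this income.
η = (dQ/dY)·(Y/Q) = 0.000463102 × (32671/43.265) = 0.350.

0.350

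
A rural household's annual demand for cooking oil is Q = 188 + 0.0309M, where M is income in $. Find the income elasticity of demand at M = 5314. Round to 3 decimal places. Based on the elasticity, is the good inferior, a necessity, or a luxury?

0.466 (necessity)

At M = 5314: Q = 352.203.
dQ/dM = 0.0309.
η = (dQ/dM)·(M/Q) = 0.0309 × (5314/352.203) = 0.466.
Since 0 < η < 1, the good is a necessity.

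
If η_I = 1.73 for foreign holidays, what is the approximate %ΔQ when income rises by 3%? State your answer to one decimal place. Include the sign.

%ΔQ ≈ η × %ΔI = 1.73 × 3% = 5.2%.

5.2%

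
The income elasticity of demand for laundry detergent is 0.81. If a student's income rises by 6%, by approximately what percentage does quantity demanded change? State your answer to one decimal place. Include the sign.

%ΔQ ≈ η × %ΔI = 0.81 × 6% = 4.9%.

4.9%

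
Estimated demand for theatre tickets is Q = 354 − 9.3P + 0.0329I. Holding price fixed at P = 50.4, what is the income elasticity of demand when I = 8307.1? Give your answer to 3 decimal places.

1.723

At P = 50.4, I = 8307.1: Q = 158.584.
Holding P constant, ∂Q/∂I = 0.0329.
η_I = (∂Q/∂I)·(I/Q) = 0.0329 × (8307.1/158.584) = 1.723.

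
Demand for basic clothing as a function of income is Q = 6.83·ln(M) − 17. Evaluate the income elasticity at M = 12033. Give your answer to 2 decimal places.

0.14

At M = 12033: Q = 47.171.
dQ/dM = 6.83/M = 0.000567606 at this income.
η = (dQ/dM)·(M/Q) = 0.000567606 × (12033/47.171) = 0.14.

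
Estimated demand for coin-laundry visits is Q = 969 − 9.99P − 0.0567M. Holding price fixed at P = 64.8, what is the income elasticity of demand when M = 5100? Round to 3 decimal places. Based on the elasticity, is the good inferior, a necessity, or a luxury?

-8.904 (inferior good)

At P = 64.8, M = 5100: Q = 32.478.
Holding P constant, ∂Q/∂M = −0.0567.
η_M = (∂Q/∂M)·(M/Q) = -0.0567 × (5100/32.478) = -8.904.
Since η < 0, this is an inferior good.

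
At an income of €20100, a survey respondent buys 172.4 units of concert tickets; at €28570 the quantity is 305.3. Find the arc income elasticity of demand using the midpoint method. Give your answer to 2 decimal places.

ΔQ = 305.3 − 172.4 = 132.9; midpoint Q̄ = (172.4 + 305.3)/2 = 238.85.
ΔI = 28570 − 20100 = 8470; midpoint Ī = (20100 + 28570)/2 = 24335.
η = (ΔQ/Q̄) ÷ (ΔI/Ī) = (132.9/238.85) ÷ (8470/24335) = 1.60.

1.60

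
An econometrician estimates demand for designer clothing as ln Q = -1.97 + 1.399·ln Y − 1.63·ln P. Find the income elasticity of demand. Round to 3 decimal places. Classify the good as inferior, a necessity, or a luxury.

In a log-linear demand, the coefficient on ln Y is the income elasticity.
So η = 1.399.
η > 1 ⇒ luxury.

1.399 (luxury)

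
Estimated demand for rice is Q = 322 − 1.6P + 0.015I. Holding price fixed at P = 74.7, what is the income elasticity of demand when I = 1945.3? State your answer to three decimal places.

At P = 74.7, I = 1945.3: Q = 231.659.
Holding P constant, ∂Q/∂I = 0.015.
η_I = (∂Q/∂I)·(I/Q) = 0.015 × (1945.3/231.659) = 0.126.

0.126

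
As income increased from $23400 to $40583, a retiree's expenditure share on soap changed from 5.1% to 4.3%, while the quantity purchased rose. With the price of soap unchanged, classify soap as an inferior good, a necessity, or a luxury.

Quantity rises but the budget share falls as income rises, so 0 < η < 1.

necessity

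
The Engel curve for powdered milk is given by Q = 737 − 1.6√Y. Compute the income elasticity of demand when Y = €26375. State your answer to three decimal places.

-0.272

At Y = 26375: Q = 477.154.
dQ/dY = -1.6/(2√Y) = -0.00492599 at this income.
η = (dQ/dY)·(Y/Q) = -0.00492599 × (26375/477.154) = -0.272.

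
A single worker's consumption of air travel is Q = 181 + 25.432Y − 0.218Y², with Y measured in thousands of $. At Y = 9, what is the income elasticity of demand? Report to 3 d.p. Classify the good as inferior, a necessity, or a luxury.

At Y = 9: Q = 392.2300.
dQ/dY = 25.432 − 0.436Y = 21.50800.
η = (dQ/dY)·(Y/Q) = 21.50800 × (9/392.2300) = 0.494.
0 < η < 1 ⇒ necessity.

0.494 (necessity)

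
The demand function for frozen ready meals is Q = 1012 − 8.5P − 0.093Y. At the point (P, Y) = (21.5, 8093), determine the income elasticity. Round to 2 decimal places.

At P = 21.5, Y = 8093: Q = 76.601.
Holding P constant, ∂Q/∂Y = −0.093.
η_Y = (∂Q/∂Y)·(Y/Q) = -0.093 × (8093/76.601) = -9.83.

-9.83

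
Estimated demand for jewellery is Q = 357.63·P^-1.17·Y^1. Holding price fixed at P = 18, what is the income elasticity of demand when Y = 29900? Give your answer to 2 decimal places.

For a multiplicative demand Q = A·P^α·Y^β, the income elasticity is β everywhere.
Here β = 1, so η = 1.00.

1.00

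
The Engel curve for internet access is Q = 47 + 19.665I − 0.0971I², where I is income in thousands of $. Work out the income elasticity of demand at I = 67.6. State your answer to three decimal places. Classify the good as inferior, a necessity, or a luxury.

At I = 67.6: Q = 932.6303.
dQ/dI = 19.665 − 0.1942I = 6.53708.
η = (dQ/dI)·(I/Q) = 6.53708 × (67.6/932.6303) = 0.474.
0 < η < 1 ⇒ necessity.

0.474 (necessity)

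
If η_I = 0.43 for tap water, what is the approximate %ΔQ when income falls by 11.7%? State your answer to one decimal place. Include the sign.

-5.0%

%ΔQ ≈ η × %ΔI = 0.43 × (-11.7%) = -5.0%.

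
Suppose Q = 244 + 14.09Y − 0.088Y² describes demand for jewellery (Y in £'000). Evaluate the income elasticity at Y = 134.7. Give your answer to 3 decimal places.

At Y = 134.7: Q = 545.2431.
dQ/dY = 14.09 − 0.176Y = -9.61720.
η = (dQ/dY)·(Y/Q) = -9.61720 × (134.7/545.2431) = -2.376.

-2.376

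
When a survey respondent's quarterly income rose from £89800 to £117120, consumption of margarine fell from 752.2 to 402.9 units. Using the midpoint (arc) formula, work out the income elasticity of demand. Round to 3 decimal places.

-2.290

ΔQ = 402.9 − 752.2 = -349.3; midpoint Q̄ = (752.2 + 402.9)/2 = 577.55.
ΔI = 117120 − 89800 = 27320; midpoint Ī = (89800 + 117120)/2 = 103460.
η = (ΔQ/Q̄) ÷ (ΔI/Ī) = (-349.3/577.55) ÷ (27320/103460) = -2.290.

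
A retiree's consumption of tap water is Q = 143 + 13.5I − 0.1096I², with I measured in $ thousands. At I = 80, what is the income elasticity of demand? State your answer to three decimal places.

At I = 80: Q = 521.5600.
dQ/dI = 13.5 − 0.2192I = -4.03600.
η = (dQ/dI)·(I/Q) = -4.03600 × (80/521.5600) = -0.619.

-0.619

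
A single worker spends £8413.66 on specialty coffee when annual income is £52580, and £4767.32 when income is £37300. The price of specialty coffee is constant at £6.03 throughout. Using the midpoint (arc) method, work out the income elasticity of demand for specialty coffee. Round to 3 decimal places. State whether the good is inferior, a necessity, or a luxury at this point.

With a constant price, Q₁ = 8413.66/6.03 = 1395.300 and Q₂ = 4767.32/6.03 = 790.600 (equivalently, work directly with expenditure since P cancels).
Midpoint %ΔQ = (4767.32 − 8413.66)/6590.49 = -0.55327; midpoint %ΔI = (37300 − 52580)/44940 = -0.34001.
η = -0.55327 / -0.34001 = 1.627.
η > 1 ⇒ luxury.

1.627 (luxury)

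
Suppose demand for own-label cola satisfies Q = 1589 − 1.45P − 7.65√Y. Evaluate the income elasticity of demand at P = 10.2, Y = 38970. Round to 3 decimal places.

-11.791

At P = 10.2, Y = 38970: Q = 64.037.
Holding P constant, ∂Q/∂Y = -7.65/(2√Y) = -0.0193761.
η_Y = (∂Q/∂Y)·(Y/Q) = -0.0193761 × (38970/64.037) = -11.791.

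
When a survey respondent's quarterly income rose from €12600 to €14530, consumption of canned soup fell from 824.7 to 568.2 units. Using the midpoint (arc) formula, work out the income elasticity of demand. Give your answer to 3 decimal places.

ΔQ = 568.2 − 824.7 = -256.5; midpoint Q̄ = (824.7 + 568.2)/2 = 696.45.
ΔI = 14530 − 12600 = 1930; midpoint Ī = (12600 + 14530)/2 = 13565.
η = (ΔQ/Q̄) ÷ (ΔI/Ī) = (-256.5/696.45) ÷ (1930/13565) = -2.589.

-2.589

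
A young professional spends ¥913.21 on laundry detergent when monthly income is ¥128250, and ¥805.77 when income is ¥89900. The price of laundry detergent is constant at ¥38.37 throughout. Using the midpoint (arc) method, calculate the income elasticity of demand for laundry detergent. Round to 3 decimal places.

0.356

With a constant price, Q₁ = 913.21/38.37 = 23.800 and Q₂ = 805.77/38.37 = 21.000 (equivalently, work directly with expenditure since P cancels).
Midpoint %ΔQ = (805.77 − 913.21)/859.49 = -0.12500; midpoint %ΔI = (89900 − 128250)/109075 = -0.35159.
η = -0.12500 / -0.35159 = 0.356.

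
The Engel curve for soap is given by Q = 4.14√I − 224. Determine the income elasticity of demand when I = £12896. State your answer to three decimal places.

At I = 12896: Q = 246.141.
dQ/dI = 4.14/(2√I) = 0.0182282 at this income.
η = (dQ/dI)·(I/Q) = 0.0182282 × (12896/246.141) = 0.955.

0.955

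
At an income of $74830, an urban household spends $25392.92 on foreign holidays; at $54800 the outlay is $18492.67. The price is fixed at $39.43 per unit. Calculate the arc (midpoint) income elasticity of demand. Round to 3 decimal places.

1.018

With a constant price, Q₁ = 25392.92/39.43 = 644.000 and Q₂ = 18492.67/39.43 = 469.000 (equivalently, work directly with expenditure since P cancels).
Midpoint %ΔQ = (18492.67 − 25392.92)/21942.80 = -0.31447; midpoint %ΔI = (54800 − 74830)/64815 = -0.30903.
η = -0.31447 / -0.30903 = 1.018.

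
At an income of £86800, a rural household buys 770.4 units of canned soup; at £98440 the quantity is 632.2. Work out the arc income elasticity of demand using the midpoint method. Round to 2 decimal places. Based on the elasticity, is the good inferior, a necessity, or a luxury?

ΔQ = 632.2 − 770.4 = -138.2; midpoint Q̄ = (770.4 + 632.2)/2 = 701.3.
ΔI = 98440 − 86800 = 11640; midpoint Ī = (86800 + 98440)/2 = 92620.
η = (ΔQ/Q̄) ÷ (ΔI/Ī) = (-138.2/701.3) ÷ (11640/92620) = -1.57.
η < 0 ⇒ inferior good.

-1.57 (inferior good)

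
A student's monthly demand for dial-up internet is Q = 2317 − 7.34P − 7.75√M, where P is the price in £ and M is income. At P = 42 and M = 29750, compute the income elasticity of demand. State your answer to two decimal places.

-0.99

At P = 42, M = 29750: Q = 671.985.
Holding P constant, ∂Q/∂M = -7.75/(2√M) = -0.0224661.
η_M = (∂Q/∂M)·(M/Q) = -0.0224661 × (29750/671.985) = -0.99.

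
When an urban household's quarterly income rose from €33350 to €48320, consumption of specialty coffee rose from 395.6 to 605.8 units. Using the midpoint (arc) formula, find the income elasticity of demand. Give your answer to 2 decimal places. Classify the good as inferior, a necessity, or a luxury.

ΔQ = 605.8 − 395.6 = 210.2; midpoint Q̄ = (395.6 + 605.8)/2 = 500.7.
ΔI = 48320 − 33350 = 14970; midpoint Ī = (33350 + 48320)/2 = 40835.
η = (ΔQ/Q̄) ÷ (ΔI/Ī) = (210.2/500.7) ÷ (14970/40835) = 1.15.
η > 1 ⇒ luxury.

1.15 (luxury)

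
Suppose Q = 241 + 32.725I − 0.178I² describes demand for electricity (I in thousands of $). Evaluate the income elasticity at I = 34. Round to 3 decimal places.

At I = 34: Q = 1147.8820.
dQ/dI = 32.725 − 0.356I = 20.62100.
η = (dQ/dI)·(I/Q) = 20.62100 × (34/1147.8820) = 0.611.

0.611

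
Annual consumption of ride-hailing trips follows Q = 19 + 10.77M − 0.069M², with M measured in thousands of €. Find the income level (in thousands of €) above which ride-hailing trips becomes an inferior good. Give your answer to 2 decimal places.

78.04

dQ/dM = 10.77 − 0.138M.
The good is inferior where dQ/dM < 0. Setting dQ/dM = 0 gives M = 10.77 / 0.138 = 78.04.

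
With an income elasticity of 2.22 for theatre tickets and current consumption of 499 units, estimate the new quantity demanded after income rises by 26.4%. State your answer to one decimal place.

791.5

%ΔQ ≈ η × %ΔI = 2.22 × 26.4% = 58.608%.
New Q ≈ 499 × (1 + 0.58608) = 791.5.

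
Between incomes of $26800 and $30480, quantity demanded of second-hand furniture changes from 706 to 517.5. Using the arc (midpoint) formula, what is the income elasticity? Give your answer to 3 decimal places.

ΔQ = 517.5 − 706 = -188.5; midpoint Q̄ = (706 + 517.5)/2 = 611.75.
ΔI = 30480 − 26800 = 3680; midpoint Ī = (26800 + 30480)/2 = 28640.
η = (ΔQ/Q̄) ÷ (ΔI/Ī) = (-188.5/611.75) ÷ (3680/28640) = -2.398.

-2.398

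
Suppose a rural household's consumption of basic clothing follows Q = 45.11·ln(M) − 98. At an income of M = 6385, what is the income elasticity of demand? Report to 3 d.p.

At M = 6385: Q = 297.241.
dQ/dM = 45.11/M = 0.007065 at this income.
η = (dQ/dM)·(M/Q) = 0.007065 × (6385/297.241) = 0.152.

0.152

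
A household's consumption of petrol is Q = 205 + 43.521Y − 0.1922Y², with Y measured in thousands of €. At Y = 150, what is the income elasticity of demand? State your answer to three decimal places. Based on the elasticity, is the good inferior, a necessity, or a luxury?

-0.881 (inferior good)

At Y = 150: Q = 2408.6500.
dQ/dY = 43.521 − 0.3844Y = -14.13900.
η = (dQ/dY)·(Y/Q) = -14.13900 × (150/2408.6500) = -0.881.
η < 0 ⇒ inferior good.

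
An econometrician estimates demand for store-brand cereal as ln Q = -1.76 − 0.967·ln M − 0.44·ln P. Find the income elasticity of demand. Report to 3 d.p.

In a log-linear demand, the coefficient on ln M is the income elasticity.
So η = -0.967.

-0.967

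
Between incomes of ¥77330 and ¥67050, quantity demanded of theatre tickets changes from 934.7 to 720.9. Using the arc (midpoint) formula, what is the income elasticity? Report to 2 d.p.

ΔQ = 720.9 − 934.7 = -213.8; midpoint Q̄ = (934.7 + 720.9)/2 = 827.8.
ΔI = 67050 − 77330 = -10280; midpoint Ī = (77330 + 67050)/2 = 72190.
η = (ΔQ/Q̄) ÷ (ΔI/Ī) = (-213.8/827.8) ÷ (-10280/72190) = 1.81.

1.81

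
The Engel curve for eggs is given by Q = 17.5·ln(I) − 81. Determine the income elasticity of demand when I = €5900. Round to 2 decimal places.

At I = 5900: Q = 70.947.
dQ/dI = 17.5/I = 0.0029661 at this income.
η = (dQ/dI)·(I/Q) = 0.0029661 × (5900/70.947) = 0.25.

0.25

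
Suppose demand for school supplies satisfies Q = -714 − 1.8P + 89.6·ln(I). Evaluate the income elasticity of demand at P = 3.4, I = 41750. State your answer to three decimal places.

0.384

At P = 3.4, I = 41750: Q = 233.175.
Holding P constant, ∂Q/∂I = 89.6/I = 0.00214611.
η_I = (∂Q/∂I)·(I/Q) = 0.00214611 × (41750/233.175) = 0.384.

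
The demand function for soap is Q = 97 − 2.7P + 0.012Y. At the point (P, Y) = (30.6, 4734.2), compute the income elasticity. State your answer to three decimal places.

0.798

At P = 30.6, Y = 4734.2: Q = 71.190.
Holding P constant, ∂Q/∂Y = 0.012.
η_Y = (∂Q/∂Y)·(Y/Q) = 0.012 × (4734.2/71.190) = 0.798.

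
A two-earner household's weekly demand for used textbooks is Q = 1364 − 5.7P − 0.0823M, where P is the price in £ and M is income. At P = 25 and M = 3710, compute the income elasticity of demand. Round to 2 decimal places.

At P = 25, M = 3710: Q = 916.167.
Holding P constant, ∂Q/∂M = −0.0823.
η_M = (∂Q/∂M)·(M/Q) = -0.0823 × (3710/916.167) = -0.33.

-0.33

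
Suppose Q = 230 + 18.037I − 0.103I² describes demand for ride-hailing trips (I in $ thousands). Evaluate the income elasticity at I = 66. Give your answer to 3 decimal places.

At I = 66: Q = 971.7740.
dQ/dI = 18.037 − 0.206I = 4.44100.
η = (dQ/dI)·(I/Q) = 4.44100 × (66/971.7740) = 0.302.

0.302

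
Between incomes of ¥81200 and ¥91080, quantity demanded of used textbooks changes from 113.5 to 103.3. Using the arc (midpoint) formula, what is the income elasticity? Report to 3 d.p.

ΔQ = 103.3 − 113.5 = -10.2; midpoint Q̄ = (113.5 + 103.3)/2 = 108.4.
ΔI = 91080 − 81200 = 9880; midpoint Ī = (81200 + 91080)/2 = 86140.
η = (ΔQ/Q̄) ÷ (ΔI/Ī) = (-10.2/108.4) ÷ (9880/86140) = -0.820.

-0.820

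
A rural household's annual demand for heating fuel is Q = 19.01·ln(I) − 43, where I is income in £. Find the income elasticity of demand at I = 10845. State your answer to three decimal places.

At I = 10845: Q = 133.631.
dQ/dI = 19.01/I = 0.00175288 at this income.
η = (dQ/dI)·(I/Q) = 0.00175288 × (10845/133.631) = 0.142.

0.142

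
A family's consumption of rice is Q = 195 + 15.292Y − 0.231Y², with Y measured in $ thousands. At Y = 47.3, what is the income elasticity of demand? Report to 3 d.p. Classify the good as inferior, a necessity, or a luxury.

-0.773 (inferior good)

At Y = 47.3: Q = 401.4976.
dQ/dY = 15.292 − 0.462Y = -6.56060.
η = (dQ/dY)·(Y/Q) = -6.56060 × (47.3/401.4976) = -0.773.
η < 0 ⇒ inferior good.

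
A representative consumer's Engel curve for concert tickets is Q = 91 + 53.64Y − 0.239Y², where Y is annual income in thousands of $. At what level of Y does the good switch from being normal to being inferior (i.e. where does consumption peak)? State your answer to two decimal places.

112.22

dQ/dY = 53.64 − 0.478Y.
The good is inferior where dQ/dY < 0. Setting dQ/dY = 0 gives Y = 53.64 / 0.478 = 112.22.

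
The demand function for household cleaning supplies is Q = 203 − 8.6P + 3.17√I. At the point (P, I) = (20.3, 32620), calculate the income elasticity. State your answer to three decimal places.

0.476

At P = 20.3, I = 32620: Q = 600.954.
Holding P constant, ∂Q/∂I = 3.17/(2√I) = 0.00877581.
η_I = (∂Q/∂I)·(I/Q) = 0.00877581 × (32620/600.954) = 0.476.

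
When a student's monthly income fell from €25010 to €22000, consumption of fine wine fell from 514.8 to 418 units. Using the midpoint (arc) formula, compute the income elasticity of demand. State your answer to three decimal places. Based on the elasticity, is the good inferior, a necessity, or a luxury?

1.621 (luxury)

ΔQ = 418 − 514.8 = -96.8; midpoint Q̄ = (514.8 + 418)/2 = 466.4.
ΔI = 22000 − 25010 = -3010; midpoint Ī = (25010 + 22000)/2 = 23505.
η = (ΔQ/Q̄) ÷ (ΔI/Ī) = (-96.8/466.4) ÷ (-3010/23505) = 1.621.
η > 1 ⇒ luxury.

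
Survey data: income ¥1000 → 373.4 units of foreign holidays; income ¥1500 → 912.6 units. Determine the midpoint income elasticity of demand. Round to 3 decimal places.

ΔQ = 912.6 − 373.4 = 539.2; midpoint Q̄ = (373.4 + 912.6)/2 = 643.
ΔI = 1500 − 1000 = 500; midpoint Ī = (1000 + 1500)/2 = 1250.
η = (ΔQ/Q̄) ÷ (ΔI/Ī) = (539.2/643) ÷ (500/1250) = 2.096.

2.096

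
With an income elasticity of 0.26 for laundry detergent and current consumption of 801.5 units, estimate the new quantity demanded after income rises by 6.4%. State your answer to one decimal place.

814.8

%ΔQ ≈ η × %ΔI = 0.26 × 6.4% = 1.664%.
New Q ≈ 801.5 × (1 + 0.01664) = 814.8.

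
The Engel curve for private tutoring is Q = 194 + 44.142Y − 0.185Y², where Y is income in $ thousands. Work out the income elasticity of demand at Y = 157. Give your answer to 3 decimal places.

-0.854

At Y = 157: Q = 2564.2290.
dQ/dY = 44.142 − 0.37Y = -13.94800.
η = (dQ/dY)·(Y/Q) = -13.94800 × (157/2564.2290) = -0.854.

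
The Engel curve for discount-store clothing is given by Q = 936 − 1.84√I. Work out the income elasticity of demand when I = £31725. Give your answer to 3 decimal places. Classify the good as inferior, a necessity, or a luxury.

-0.269 (inferior good)

At I = 31725: Q = 608.268.
dQ/dI = -1.84/(2√I) = -0.0051652 at this income.
η = (dQ/dI)·(I/Q) = -0.0051652 × (31725/608.268) = -0.269.
Since η < 0, the good is an inferior good.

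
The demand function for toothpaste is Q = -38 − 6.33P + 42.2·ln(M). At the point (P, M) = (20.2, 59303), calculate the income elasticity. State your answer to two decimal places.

0.14

At P = 20.2, M = 59303: Q = 297.930.
Holding P constant, ∂Q/∂M = 42.2/M = 0.0007116.
η_M = (∂Q/∂M)·(M/Q) = 0.0007116 × (59303/297.930) = 0.14.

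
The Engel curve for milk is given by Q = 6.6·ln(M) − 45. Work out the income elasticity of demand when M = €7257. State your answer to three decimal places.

0.483

At M = 7257: Q = 13.672.
dQ/dM = 6.6/M = 0.000909467 at this income.
η = (dQ/dM)·(M/Q) = 0.000909467 × (7257/13.672) = 0.483.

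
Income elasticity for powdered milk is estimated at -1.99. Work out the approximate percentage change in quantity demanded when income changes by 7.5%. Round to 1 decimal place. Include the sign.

%ΔQ ≈ η × %ΔI = -1.99 × 7.5% = -14.9%.

-14.9%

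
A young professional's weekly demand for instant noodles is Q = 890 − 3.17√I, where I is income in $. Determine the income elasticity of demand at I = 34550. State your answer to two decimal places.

-0.98

At I = 34550: Q = 300.772.
dQ/dI = -3.17/(2√I) = -0.00852718 at this income.
η = (dQ/dI)·(I/Q) = -0.00852718 × (34550/300.772) = -0.98.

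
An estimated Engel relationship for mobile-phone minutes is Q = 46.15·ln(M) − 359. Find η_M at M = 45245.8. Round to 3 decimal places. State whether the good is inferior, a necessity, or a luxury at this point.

0.340 (necessity)

At M = 45245.8: Q = 135.722.
dQ/dM = 46.15/M = 0.00101998 at this income.
η = (dQ/dM)·(M/Q) = 0.00101998 × (45245.8/135.722) = 0.340.
Since 0 < η < 1, the good is a necessity.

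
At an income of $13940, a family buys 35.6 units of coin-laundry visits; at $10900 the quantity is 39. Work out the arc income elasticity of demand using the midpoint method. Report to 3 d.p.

-0.372

ΔQ = 39 − 35.6 = 3.4; midpoint Q̄ = (35.6 + 39)/2 = 37.3.
ΔI = 10900 − 13940 = -3040; midpoint Ī = (13940 + 10900)/2 = 12420.
η = (ΔQ/Q̄) ÷ (ΔI/Ī) = (3.4/37.3) ÷ (-3040/12420) = -0.372.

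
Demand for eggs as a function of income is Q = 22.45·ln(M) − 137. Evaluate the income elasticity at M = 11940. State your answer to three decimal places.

0.304

At M = 11940: Q = 73.753.
dQ/dM = 22.45/M = 0.00188023 at this income.
η = (dQ/dM)·(M/Q) = 0.00188023 × (11940/73.753) = 0.304.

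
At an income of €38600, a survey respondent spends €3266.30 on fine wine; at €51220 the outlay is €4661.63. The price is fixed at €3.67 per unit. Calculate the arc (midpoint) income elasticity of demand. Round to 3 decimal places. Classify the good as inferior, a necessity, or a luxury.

1.253 (luxury)

With a constant price, Q₁ = 3266.30/3.67 = 890.000 and Q₂ = 4661.63/3.67 = 1270.199 (equivalently, work directly with expenditure since P cancels).
Midpoint %ΔQ = (4661.63 − 3266.30)/3963.97 = 0.35200; midpoint %ΔI = (51220 − 38600)/44910 = 0.28101.
η = 0.35200 / 0.28101 = 1.253.
η > 1 ⇒ luxury.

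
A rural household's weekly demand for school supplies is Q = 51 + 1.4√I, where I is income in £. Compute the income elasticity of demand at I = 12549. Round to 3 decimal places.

0.377

At I = 12549: Q = 207.831.
dQ/dI = 1.4/(2√I) = 0.00624875 at this income.
η = (dQ/dI)·(I/Q) = 0.00624875 × (12549/207.831) = 0.377.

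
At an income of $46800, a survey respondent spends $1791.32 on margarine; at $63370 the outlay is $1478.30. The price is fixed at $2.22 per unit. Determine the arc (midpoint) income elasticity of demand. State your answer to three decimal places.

With a constant price, Q₁ = 1791.32/2.22 = 806.901 and Q₂ = 1478.30/2.22 = 665.901 (equivalently, work directly with expenditure since P cancels).
Midpoint %ΔQ = (1478.30 − 1791.32)/1634.81 = -0.19147; midpoint %ΔI = (63370 − 46800)/55085 = 0.30081.
η = -0.19147 / 0.30081 = -0.637.

-0.637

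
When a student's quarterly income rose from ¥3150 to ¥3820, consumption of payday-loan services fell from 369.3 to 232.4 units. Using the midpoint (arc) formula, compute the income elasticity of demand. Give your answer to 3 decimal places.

ΔQ = 232.4 − 369.3 = -136.9; midpoint Q̄ = (369.3 + 232.4)/2 = 300.85.
ΔI = 3820 − 3150 = 670; midpoint Ī = (3150 + 3820)/2 = 3485.
η = (ΔQ/Q̄) ÷ (ΔI/Ī) = (-136.9/300.85) ÷ (670/3485) = -2.367.

-2.367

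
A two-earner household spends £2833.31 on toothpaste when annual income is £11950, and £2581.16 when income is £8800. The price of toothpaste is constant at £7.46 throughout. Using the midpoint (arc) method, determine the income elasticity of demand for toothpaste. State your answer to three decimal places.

0.307

With a constant price, Q₁ = 2833.31/7.46 = 379.800 and Q₂ = 2581.16/7.46 = 346.000 (equivalently, work directly with expenditure since P cancels).
Midpoint %ΔQ = (2581.16 − 2833.31)/2707.23 = -0.09314; midpoint %ΔI = (8800 − 11950)/10375 = -0.30361.
η = -0.09314 / -0.30361 = 0.307.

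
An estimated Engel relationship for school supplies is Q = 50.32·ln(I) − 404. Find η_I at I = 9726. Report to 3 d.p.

At I = 9726: Q = 58.066.
dQ/dI = 50.32/I = 0.00517376 at this income.
η = (dQ/dI)·(I/Q) = 0.00517376 × (9726/58.066) = 0.867.

0.867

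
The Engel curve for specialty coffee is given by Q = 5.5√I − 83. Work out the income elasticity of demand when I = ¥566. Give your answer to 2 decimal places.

At I = 566: Q = 47.849.
dQ/dI = 5.5/(2√I) = 0.115591 at this income.
η = (dQ/dI)·(I/Q) = 0.115591 × (566/47.849) = 1.37.

1.37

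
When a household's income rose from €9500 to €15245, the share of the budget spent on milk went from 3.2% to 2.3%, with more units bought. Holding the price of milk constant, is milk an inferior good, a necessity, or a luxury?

necessity

Quantity rises but the budget share falls as income rises, so 0 < η < 1.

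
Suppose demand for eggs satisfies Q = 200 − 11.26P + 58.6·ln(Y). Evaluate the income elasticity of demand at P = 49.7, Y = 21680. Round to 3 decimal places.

0.260

At P = 49.7, Y = 21680: Q = 225.449.
Holding P constant, ∂Q/∂Y = 58.6/Y = 0.00270295.
η_Y = (∂Q/∂Y)·(Y/Q) = 0.00270295 × (21680/225.449) = 0.260.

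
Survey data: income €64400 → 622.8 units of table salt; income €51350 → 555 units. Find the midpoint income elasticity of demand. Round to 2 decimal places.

0.51

ΔQ = 555 − 622.8 = -67.8; midpoint Q̄ = (622.8 + 555)/2 = 588.9.
ΔI = 51350 − 64400 = -13050; midpoint Ī = (64400 + 51350)/2 = 57875.
η = (ΔQ/Q̄) ÷ (ΔI/Ī) = (-67.8/588.9) ÷ (-13050/57875) = 0.51.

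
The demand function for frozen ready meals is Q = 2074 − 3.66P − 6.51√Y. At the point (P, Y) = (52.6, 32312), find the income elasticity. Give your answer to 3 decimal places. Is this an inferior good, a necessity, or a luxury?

At P = 52.6, Y = 32312: Q = 711.276.
Holding P constant, ∂Q/∂Y = -6.51/(2√Y) = -0.0181079.
η_Y = (∂Q/∂Y)·(Y/Q) = -0.0181079 × (32312/711.276) = -0.823.
Since η < 0, this is an inferior good.

-0.823 (inferior good)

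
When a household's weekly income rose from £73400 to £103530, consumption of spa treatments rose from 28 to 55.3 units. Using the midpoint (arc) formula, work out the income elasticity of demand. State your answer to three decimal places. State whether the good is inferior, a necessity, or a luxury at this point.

ΔQ = 55.3 − 28 = 27.3; midpoint Q̄ = (28 + 55.3)/2 = 41.65.
ΔI = 103530 − 73400 = 30130; midpoint Ī = (73400 + 103530)/2 = 88465.
η = (ΔQ/Q̄) ÷ (ΔI/Ī) = (27.3/41.65) ÷ (30130/88465) = 1.925.
η > 1 ⇒ luxury.

1.925 (luxury)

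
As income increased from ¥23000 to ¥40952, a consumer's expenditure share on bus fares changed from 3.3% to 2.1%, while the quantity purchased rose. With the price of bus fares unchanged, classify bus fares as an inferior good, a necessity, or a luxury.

necessity

Quantity rises but the budget share falls as income rises, so 0 < η < 1.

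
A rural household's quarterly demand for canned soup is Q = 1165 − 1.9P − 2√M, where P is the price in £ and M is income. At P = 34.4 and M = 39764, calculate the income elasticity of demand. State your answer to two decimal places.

-0.28

At P = 34.4, M = 39764: Q = 700.822.
Holding P constant, ∂Q/∂M = -2/(2√M) = -0.00501482.
η_M = (∂Q/∂M)·(M/Q) = -0.00501482 × (39764/700.822) = -0.28.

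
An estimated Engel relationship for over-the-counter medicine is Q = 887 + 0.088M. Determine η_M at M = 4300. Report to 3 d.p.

At M = 4300: Q = 1265.400.
dQ/dM = 0.088.
η = (dQ/dM)·(M/Q) = 0.088 × (4300/1265.400) = 0.299.

0.299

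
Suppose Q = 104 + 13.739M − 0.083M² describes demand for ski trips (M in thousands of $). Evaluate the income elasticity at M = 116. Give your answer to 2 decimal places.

-1.10

At M = 116: Q = 580.8760.
dQ/dM = 13.739 − 0.166M = -5.51700.
η = (dQ/dM)·(M/Q) = -5.51700 × (116/580.8760) = -1.10.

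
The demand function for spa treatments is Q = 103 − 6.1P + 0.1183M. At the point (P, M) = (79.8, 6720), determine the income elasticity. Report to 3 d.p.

At P = 79.8, M = 6720: Q = 411.196.
Holding P constant, ∂Q/∂M = 0.1183.
η_M = (∂Q/∂M)·(M/Q) = 0.1183 × (6720/411.196) = 1.933.

1.933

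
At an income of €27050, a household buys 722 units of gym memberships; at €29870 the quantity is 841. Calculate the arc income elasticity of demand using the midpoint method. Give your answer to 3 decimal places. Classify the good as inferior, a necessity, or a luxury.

1.537 (luxury)

ΔQ = 841 − 722 = 119; midpoint Q̄ = (722 + 841)/2 = 781.5.
ΔI = 29870 − 27050 = 2820; midpoint Ī = (27050 + 29870)/2 = 28460.
η = (ΔQ/Q̄) ÷ (ΔI/Ī) = (119/781.5) ÷ (2820/28460) = 1.537.
η > 1 ⇒ luxury.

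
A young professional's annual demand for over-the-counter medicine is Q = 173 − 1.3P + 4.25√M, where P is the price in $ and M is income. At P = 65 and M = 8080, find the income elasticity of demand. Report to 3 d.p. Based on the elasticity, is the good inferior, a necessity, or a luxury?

At P = 65, M = 8080: Q = 470.527.
Holding P constant, ∂Q/∂M = 4.25/(2√M) = 0.0236403.
η_M = (∂Q/∂M)·(M/Q) = 0.0236403 × (8080/470.527) = 0.406.
Since 0 < η < 1, this is a necessity.

0.406 (necessity)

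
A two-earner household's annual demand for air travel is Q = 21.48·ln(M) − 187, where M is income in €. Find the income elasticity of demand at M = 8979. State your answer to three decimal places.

At M = 8979: Q = 8.525.
dQ/dM = 21.48/M = 0.00239225 at this income.
η = (dQ/dM)·(M/Q) = 0.00239225 × (8979/8.525) = 2.520.

2.520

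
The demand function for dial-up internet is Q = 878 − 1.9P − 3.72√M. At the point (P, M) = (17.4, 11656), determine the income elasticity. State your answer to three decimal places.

At P = 17.4, M = 11656: Q = 443.318.
Holding P constant, ∂Q/∂M = -3.72/(2√M) = -0.0172281.
η_M = (∂Q/∂M)·(M/Q) = -0.0172281 × (11656/443.318) = -0.453.

-0.453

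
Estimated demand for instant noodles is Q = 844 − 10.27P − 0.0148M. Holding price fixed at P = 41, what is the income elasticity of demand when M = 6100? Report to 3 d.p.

At P = 41, M = 6100: Q = 332.650.
Holding P constant, ∂Q/∂M = −0.0148.
η_M = (∂Q/∂M)·(M/Q) = -0.0148 × (6100/332.650) = -0.271.

-0.271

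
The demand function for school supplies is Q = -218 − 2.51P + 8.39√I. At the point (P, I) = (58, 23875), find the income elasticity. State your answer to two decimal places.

0.69

At P = 58, I = 23875: Q = 932.804.
Holding P constant, ∂Q/∂I = 8.39/(2√I) = 0.0271494.
η_I = (∂Q/∂I)·(I/Q) = 0.0271494 × (23875/932.804) = 0.69.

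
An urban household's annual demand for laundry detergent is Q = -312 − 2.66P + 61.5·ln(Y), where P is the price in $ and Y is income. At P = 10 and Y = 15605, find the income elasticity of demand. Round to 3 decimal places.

0.241

At P = 10, Y = 15605: Q = 255.204.
Holding P constant, ∂Q/∂Y = 61.5/Y = 0.00394104.
η_Y = (∂Q/∂Y)·(Y/Q) = 0.00394104 × (15605/255.204) = 0.241.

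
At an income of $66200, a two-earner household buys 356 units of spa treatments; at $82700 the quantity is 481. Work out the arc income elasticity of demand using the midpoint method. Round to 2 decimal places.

ΔQ = 481 − 356 = 125; midpoint Q̄ = (356 + 481)/2 = 418.5.
ΔI = 82700 − 66200 = 16500; midpoint Ī = (66200 + 82700)/2 = 74450.
η = (ΔQ/Q̄) ÷ (ΔI/Ī) = (125/418.5) ÷ (16500/74450) = 1.35.

1.35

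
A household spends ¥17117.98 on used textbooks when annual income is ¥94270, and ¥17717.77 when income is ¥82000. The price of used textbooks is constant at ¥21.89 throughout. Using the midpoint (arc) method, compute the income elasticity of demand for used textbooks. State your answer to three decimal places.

With a constant price, Q₁ = 17117.98/21.89 = 782.000 and Q₂ = 17717.77/21.89 = 809.400 (equivalently, work directly with expenditure since P cancels).
Midpoint %ΔQ = (17717.77 − 17117.98)/17417.88 = 0.03444; midpoint %ΔI = (82000 − 94270)/88135 = -0.13922.
η = 0.03444 / -0.13922 = -0.247.

-0.247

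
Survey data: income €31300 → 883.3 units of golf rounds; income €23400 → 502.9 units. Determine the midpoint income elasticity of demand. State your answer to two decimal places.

1.90

ΔQ = 502.9 − 883.3 = -380.4; midpoint Q̄ = (883.3 + 502.9)/2 = 693.1.
ΔI = 23400 − 31300 = -7900; midpoint Ī = (31300 + 23400)/2 = 27350.
η = (ΔQ/Q̄) ÷ (ΔI/Ī) = (-380.4/693.1) ÷ (-7900/27350) = 1.90.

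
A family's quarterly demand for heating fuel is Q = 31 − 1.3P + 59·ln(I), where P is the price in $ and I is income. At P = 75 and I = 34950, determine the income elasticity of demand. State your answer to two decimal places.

At P = 75, I = 34950: Q = 550.739.
Holding P constant, ∂Q/∂I = 59/I = 0.00168813.
η_I = (∂Q/∂I)·(I/Q) = 0.00168813 × (34950/550.739) = 0.11.

0.11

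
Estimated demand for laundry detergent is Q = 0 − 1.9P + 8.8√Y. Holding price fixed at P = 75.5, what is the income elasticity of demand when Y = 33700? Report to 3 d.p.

At P = 75.5, Y = 33700: Q = 1472.015.
Holding P constant, ∂Q/∂Y = 8.8/(2√Y) = 0.0239683.
η_Y = (∂Q/∂Y)·(Y/Q) = 0.0239683 × (33700/1472.015) = 0.549.

0.549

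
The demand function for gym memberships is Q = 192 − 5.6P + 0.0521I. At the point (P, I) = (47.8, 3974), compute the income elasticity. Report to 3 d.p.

At P = 47.8, I = 3974: Q = 131.365.
Holding P constant, ∂Q/∂I = 0.0521.
η_I = (∂Q/∂I)·(I/Q) = 0.0521 × (3974/131.365) = 1.576.

1.576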